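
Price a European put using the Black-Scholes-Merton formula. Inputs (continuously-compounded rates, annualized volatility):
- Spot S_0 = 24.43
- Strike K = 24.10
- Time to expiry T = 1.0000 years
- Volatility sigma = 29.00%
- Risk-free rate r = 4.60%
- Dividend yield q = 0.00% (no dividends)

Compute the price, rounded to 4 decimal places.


Answer: Price = 2.0854

Derivation:
d1 = (ln(S/K) + (r - q + 0.5*sigma^2) * T) / (sigma * sqrt(T)) = 0.35051740
d2 = d1 - sigma * sqrt(T) = 0.06051740
exp(-rT) = 0.95504196; exp(-qT) = 1.00000000
P = K * exp(-rT) * N(-d2) - S_0 * exp(-qT) * N(-d1)
N(-d1) = 0.36297522; N(-d2) = 0.47587178
P = 24.1000 * 0.95504196 * 0.47587178 - 24.4300 * 1.00000000 * 0.36297522 = 2.0854


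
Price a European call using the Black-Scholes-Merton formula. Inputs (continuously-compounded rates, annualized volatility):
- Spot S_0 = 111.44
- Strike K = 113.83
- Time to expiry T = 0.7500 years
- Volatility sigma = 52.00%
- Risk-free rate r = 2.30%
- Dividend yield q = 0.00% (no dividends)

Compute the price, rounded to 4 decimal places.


d1 = (ln(S/K) + (r - q + 0.5*sigma^2) * T) / (sigma * sqrt(T)) = 0.21635140
d2 = d1 - sigma * sqrt(T) = -0.23398181
exp(-rT) = 0.98289793; exp(-qT) = 1.00000000
C = S_0 * exp(-qT) * N(d1) - K * exp(-rT) * N(d2)
N(d1) = 0.58564308; N(d2) = 0.40749955
C = 111.4400 * 1.00000000 * 0.58564308 - 113.8300 * 0.98289793 * 0.40749955 = 19.6717

Answer: Price = 19.6717


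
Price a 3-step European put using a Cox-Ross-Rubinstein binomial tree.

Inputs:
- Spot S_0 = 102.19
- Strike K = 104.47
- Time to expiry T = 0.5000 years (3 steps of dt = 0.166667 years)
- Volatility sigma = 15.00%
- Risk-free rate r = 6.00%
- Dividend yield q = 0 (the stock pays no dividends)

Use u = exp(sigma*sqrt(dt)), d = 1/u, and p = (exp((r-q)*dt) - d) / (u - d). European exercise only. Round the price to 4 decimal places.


Answer: Price = V(0,0) = 4.1204

Derivation:
dt = T/N = 0.166667
u = exp(sigma*sqrt(dt)) = 1.063151; d = 1/u = 0.940600
p = (exp((r-q)*dt) - d) / (u - d) = 0.566703
Discount per step: exp(-r*dt) = 0.990050
Stock lattice S(k, i) with i counting down-moves:
  k=0: S(0,0) = 102.1900
  k=1: S(1,0) = 108.6434; S(1,1) = 96.1199
  k=2: S(2,0) = 115.5044; S(2,1) = 102.1900; S(2,2) = 90.4104
  k=3: S(3,0) = 122.7986; S(3,1) = 108.6434; S(3,2) = 96.1199; S(3,3) = 85.0400
Terminal payoffs V(N, i) = max(K - S_T, 0):
  V(3,0) = 0.000000; V(3,1) = 0.000000; V(3,2) = 8.350080; V(3,3) = 19.429969
Backward induction: V(k, i) = exp(-r*dt) * [p * V(k+1, i) + (1-p) * V(k+1, i+1)].
  V(2,0) = exp(-r*dt) * [p*0.000000 + (1-p)*0.000000] = 0.000000
  V(2,1) = exp(-r*dt) * [p*0.000000 + (1-p)*8.350080] = 3.582060
  V(2,2) = exp(-r*dt) * [p*8.350080 + (1-p)*19.429969] = 13.020103
  V(1,0) = exp(-r*dt) * [p*0.000000 + (1-p)*3.582060] = 1.536651
  V(1,1) = exp(-r*dt) * [p*3.582060 + (1-p)*13.020103] = 7.595198
  V(0,0) = exp(-r*dt) * [p*1.536651 + (1-p)*7.595198] = 4.120388


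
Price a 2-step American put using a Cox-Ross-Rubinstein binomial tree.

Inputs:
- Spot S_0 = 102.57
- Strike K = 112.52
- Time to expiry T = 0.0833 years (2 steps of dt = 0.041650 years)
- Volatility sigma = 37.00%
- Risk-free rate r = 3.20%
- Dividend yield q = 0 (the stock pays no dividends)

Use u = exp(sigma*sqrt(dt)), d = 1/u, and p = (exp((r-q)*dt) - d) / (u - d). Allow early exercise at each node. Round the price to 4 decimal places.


Answer: Price = V(0,0) = 11.3479

Derivation:
dt = T/N = 0.041650
u = exp(sigma*sqrt(dt)) = 1.078435; d = 1/u = 0.927270
p = (exp((r-q)*dt) - d) / (u - d) = 0.489954
Discount per step: exp(-r*dt) = 0.998668
Stock lattice S(k, i) with i counting down-moves:
  k=0: S(0,0) = 102.5700
  k=1: S(1,0) = 110.6151; S(1,1) = 95.1101
  k=2: S(2,0) = 119.2912; S(2,1) = 102.5700; S(2,2) = 88.1927
Terminal payoffs V(N, i) = max(K - S_T, 0):
  V(2,0) = 0.000000; V(2,1) = 9.950000; V(2,2) = 24.327331
Backward induction: V(k, i) = exp(-r*dt) * [p * V(k+1, i) + (1-p) * V(k+1, i+1)]; then take max(V_cont, immediate exercise) for American.
  V(1,0) = exp(-r*dt) * [p*0.000000 + (1-p)*9.950000] = 5.068199; exercise = 1.904932; V(1,0) = max -> 5.068199
  V(1,1) = exp(-r*dt) * [p*9.950000 + (1-p)*24.327331] = 17.260081; exercise = 17.409948; V(1,1) = max -> 17.409948
  V(0,0) = exp(-r*dt) * [p*5.068199 + (1-p)*17.409948] = 11.347924; exercise = 9.950000; V(0,0) = max -> 11.347924


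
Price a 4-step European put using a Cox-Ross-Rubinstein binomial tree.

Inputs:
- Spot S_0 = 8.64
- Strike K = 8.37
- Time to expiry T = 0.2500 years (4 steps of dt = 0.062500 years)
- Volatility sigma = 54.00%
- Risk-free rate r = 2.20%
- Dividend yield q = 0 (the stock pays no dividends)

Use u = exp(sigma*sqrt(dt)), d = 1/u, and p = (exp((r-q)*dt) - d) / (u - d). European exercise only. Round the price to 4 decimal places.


Answer: Price = V(0,0) = 0.7505

Derivation:
dt = T/N = 0.062500
u = exp(sigma*sqrt(dt)) = 1.144537; d = 1/u = 0.873716
p = (exp((r-q)*dt) - d) / (u - d) = 0.471382
Discount per step: exp(-r*dt) = 0.998626
Stock lattice S(k, i) with i counting down-moves:
  k=0: S(0,0) = 8.6400
  k=1: S(1,0) = 9.8888; S(1,1) = 7.5489
  k=2: S(2,0) = 11.3181; S(2,1) = 8.6400; S(2,2) = 6.5956
  k=3: S(3,0) = 12.9540; S(3,1) = 9.8888; S(3,2) = 7.5489; S(3,3) = 5.7627
  k=4: S(4,0) = 14.8263; S(4,1) = 11.3181; S(4,2) = 8.6400; S(4,3) = 6.5956; S(4,4) = 5.0349
Terminal payoffs V(N, i) = max(K - S_T, 0):
  V(4,0) = 0.000000; V(4,1) = 0.000000; V(4,2) = 0.000000; V(4,3) = 1.774401; V(4,4) = 3.335055
Backward induction: V(k, i) = exp(-r*dt) * [p * V(k+1, i) + (1-p) * V(k+1, i+1)].
  V(3,0) = exp(-r*dt) * [p*0.000000 + (1-p)*0.000000] = 0.000000
  V(3,1) = exp(-r*dt) * [p*0.000000 + (1-p)*0.000000] = 0.000000
  V(3,2) = exp(-r*dt) * [p*0.000000 + (1-p)*1.774401] = 0.936692
  V(3,3) = exp(-r*dt) * [p*1.774401 + (1-p)*3.335055] = 2.595820
  V(2,0) = exp(-r*dt) * [p*0.000000 + (1-p)*0.000000] = 0.000000
  V(2,1) = exp(-r*dt) * [p*0.000000 + (1-p)*0.936692] = 0.494472
  V(2,2) = exp(-r*dt) * [p*0.936692 + (1-p)*2.595820] = 1.811245
  V(1,0) = exp(-r*dt) * [p*0.000000 + (1-p)*0.494472] = 0.261028
  V(1,1) = exp(-r*dt) * [p*0.494472 + (1-p)*1.811245] = 1.188906
  V(0,0) = exp(-r*dt) * [p*0.261028 + (1-p)*1.188906] = 0.750489


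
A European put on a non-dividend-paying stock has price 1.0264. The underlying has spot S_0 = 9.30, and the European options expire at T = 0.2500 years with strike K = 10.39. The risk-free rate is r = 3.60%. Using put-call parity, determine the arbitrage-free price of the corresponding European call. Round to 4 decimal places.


Answer: Call price = 0.0295

Derivation:
Put-call parity: C - P = S_0 * exp(-qT) - K * exp(-rT).
S_0 * exp(-qT) = 9.3000 * 1.00000000 = 9.30000000
K * exp(-rT) = 10.3900 * 0.99104038 = 10.29690954
C = P + S*exp(-qT) - K*exp(-rT)
C = 1.0264 + 9.30000000 - 10.29690954 = 0.0295


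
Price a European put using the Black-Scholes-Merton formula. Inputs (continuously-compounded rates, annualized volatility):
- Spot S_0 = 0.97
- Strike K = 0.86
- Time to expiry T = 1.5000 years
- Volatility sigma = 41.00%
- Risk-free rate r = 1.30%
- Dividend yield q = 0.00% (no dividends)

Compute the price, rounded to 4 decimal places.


Answer: Price = 0.1232

Derivation:
d1 = (ln(S/K) + (r - q + 0.5*sigma^2) * T) / (sigma * sqrt(T)) = 0.52960494
d2 = d1 - sigma * sqrt(T) = 0.02745954
exp(-rT) = 0.98068890; exp(-qT) = 1.00000000
P = K * exp(-rT) * N(-d2) - S_0 * exp(-qT) * N(-d1)
N(-d1) = 0.29819293; N(-d2) = 0.48904660
P = 0.8600 * 0.98068890 * 0.48904660 - 0.9700 * 1.00000000 * 0.29819293 = 0.1232


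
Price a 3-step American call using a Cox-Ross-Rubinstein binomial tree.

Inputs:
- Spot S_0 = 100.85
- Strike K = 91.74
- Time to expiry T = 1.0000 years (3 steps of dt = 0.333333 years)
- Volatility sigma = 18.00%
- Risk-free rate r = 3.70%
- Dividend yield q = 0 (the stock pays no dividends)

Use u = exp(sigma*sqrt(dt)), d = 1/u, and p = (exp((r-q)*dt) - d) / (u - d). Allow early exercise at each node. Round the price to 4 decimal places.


dt = T/N = 0.333333
u = exp(sigma*sqrt(dt)) = 1.109515; d = 1/u = 0.901295
p = (exp((r-q)*dt) - d) / (u - d) = 0.533641
Discount per step: exp(-r*dt) = 0.987742
Stock lattice S(k, i) with i counting down-moves:
  k=0: S(0,0) = 100.8500
  k=1: S(1,0) = 111.8946; S(1,1) = 90.8956
  k=2: S(2,0) = 124.1487; S(2,1) = 100.8500; S(2,2) = 81.9237
  k=3: S(3,0) = 137.7449; S(3,1) = 111.8946; S(3,2) = 90.8956; S(3,3) = 73.8374
Terminal payoffs V(N, i) = max(S_T - K, 0):
  V(3,0) = 46.004898; V(3,1) = 20.154595; V(3,2) = 0.000000; V(3,3) = 0.000000
Backward induction: V(k, i) = exp(-r*dt) * [p * V(k+1, i) + (1-p) * V(k+1, i+1)]; then take max(V_cont, immediate exercise) for American.
  V(2,0) = exp(-r*dt) * [p*46.004898 + (1-p)*20.154595] = 33.533251; exercise = 32.408740; V(2,0) = max -> 33.533251
  V(2,1) = exp(-r*dt) * [p*20.154595 + (1-p)*0.000000] = 10.623493; exercise = 9.110000; V(2,1) = max -> 10.623493
  V(2,2) = exp(-r*dt) * [p*0.000000 + (1-p)*0.000000] = 0.000000; exercise = 0.000000; V(2,2) = max -> 0.000000
  V(1,0) = exp(-r*dt) * [p*33.533251 + (1-p)*10.623493] = 22.569015; exercise = 20.154595; V(1,0) = max -> 22.569015
  V(1,1) = exp(-r*dt) * [p*10.623493 + (1-p)*0.000000] = 5.599647; exercise = 0.000000; V(1,1) = max -> 5.599647
  V(0,0) = exp(-r*dt) * [p*22.569015 + (1-p)*5.599647] = 14.475568; exercise = 9.110000; V(0,0) = max -> 14.475568

Answer: Price = V(0,0) = 14.4756


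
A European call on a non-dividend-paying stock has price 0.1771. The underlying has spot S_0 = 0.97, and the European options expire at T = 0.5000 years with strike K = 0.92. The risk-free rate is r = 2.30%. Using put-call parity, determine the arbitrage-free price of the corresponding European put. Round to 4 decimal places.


Put-call parity: C - P = S_0 * exp(-qT) - K * exp(-rT).
S_0 * exp(-qT) = 0.9700 * 1.00000000 = 0.97000000
K * exp(-rT) = 0.9200 * 0.98856587 = 0.90948060
P = C - S*exp(-qT) + K*exp(-rT)
P = 0.1771 - 0.97000000 + 0.90948060 = 0.1166

Answer: Put price = 0.1166


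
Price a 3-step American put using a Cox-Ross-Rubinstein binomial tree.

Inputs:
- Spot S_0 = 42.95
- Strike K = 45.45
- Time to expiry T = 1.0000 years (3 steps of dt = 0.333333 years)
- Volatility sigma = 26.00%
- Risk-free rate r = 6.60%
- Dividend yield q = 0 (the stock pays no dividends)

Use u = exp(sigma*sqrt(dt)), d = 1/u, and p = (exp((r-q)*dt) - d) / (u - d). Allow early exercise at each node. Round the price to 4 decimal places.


Answer: Price = V(0,0) = 4.7652

Derivation:
dt = T/N = 0.333333
u = exp(sigma*sqrt(dt)) = 1.161963; d = 1/u = 0.860612
p = (exp((r-q)*dt) - d) / (u - d) = 0.536356
Discount per step: exp(-r*dt) = 0.978240
Stock lattice S(k, i) with i counting down-moves:
  k=0: S(0,0) = 42.9500
  k=1: S(1,0) = 49.9063; S(1,1) = 36.9633
  k=2: S(2,0) = 57.9893; S(2,1) = 42.9500; S(2,2) = 31.8111
  k=3: S(3,0) = 67.3815; S(3,1) = 49.9063; S(3,2) = 36.9633; S(3,3) = 27.3770
Terminal payoffs V(N, i) = max(K - S_T, 0):
  V(3,0) = 0.000000; V(3,1) = 0.000000; V(3,2) = 8.486698; V(3,3) = 18.072995
Backward induction: V(k, i) = exp(-r*dt) * [p * V(k+1, i) + (1-p) * V(k+1, i+1)]; then take max(V_cont, immediate exercise) for American.
  V(2,0) = exp(-r*dt) * [p*0.000000 + (1-p)*0.000000] = 0.000000; exercise = 0.000000; V(2,0) = max -> 0.000000
  V(2,1) = exp(-r*dt) * [p*0.000000 + (1-p)*8.486698] = 3.849185; exercise = 2.500000; V(2,1) = max -> 3.849185
  V(2,2) = exp(-r*dt) * [p*8.486698 + (1-p)*18.072995] = 12.649943; exercise = 13.638925; V(2,2) = max -> 13.638925
  V(1,0) = exp(-r*dt) * [p*0.000000 + (1-p)*3.849185] = 1.745818; exercise = 0.000000; V(1,0) = max -> 1.745818
  V(1,1) = exp(-r*dt) * [p*3.849185 + (1-p)*13.638925] = 8.205614; exercise = 8.486698; V(1,1) = max -> 8.486698
  V(0,0) = exp(-r*dt) * [p*1.745818 + (1-p)*8.486698] = 4.765190; exercise = 2.500000; V(0,0) = max -> 4.765190


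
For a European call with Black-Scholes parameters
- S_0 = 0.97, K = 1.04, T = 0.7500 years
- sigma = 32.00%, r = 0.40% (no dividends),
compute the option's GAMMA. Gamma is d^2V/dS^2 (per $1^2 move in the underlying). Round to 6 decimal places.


d1 = -0.1020463737; d2 = -0.3791745029
phi(d1) = 0.3968704935; exp(-qT) = 1.0000000000; exp(-rT) = 0.9970044955
Gamma = exp(-qT) * phi(d1) / (S * sigma * sqrt(T)) = 1.0000000000 * 0.3968704935 / (0.9700 * 0.3200 * 0.8660254038) = 1.476374

Answer: Gamma = 1.476374


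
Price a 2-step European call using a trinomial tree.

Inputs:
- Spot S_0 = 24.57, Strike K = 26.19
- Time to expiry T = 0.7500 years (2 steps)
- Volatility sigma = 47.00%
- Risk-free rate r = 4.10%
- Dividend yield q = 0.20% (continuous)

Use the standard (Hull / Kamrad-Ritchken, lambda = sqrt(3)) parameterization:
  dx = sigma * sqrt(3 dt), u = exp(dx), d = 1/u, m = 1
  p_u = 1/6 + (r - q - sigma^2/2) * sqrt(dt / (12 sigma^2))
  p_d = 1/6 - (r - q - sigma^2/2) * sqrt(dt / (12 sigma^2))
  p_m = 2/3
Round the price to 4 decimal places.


dt = T/N = 0.375000; dx = sigma*sqrt(3*dt) = 0.498510
u = exp(dx) = 1.646267; d = 1/u = 0.607435
p_u = 0.139793, p_m = 0.666667, p_d = 0.193540
Discount per step: exp(-r*dt) = 0.984743
Stock lattice S(k, j) with j the centered position index:
  k=0: S(0,+0) = 24.5700
  k=1: S(1,-1) = 14.9247; S(1,+0) = 24.5700; S(1,+1) = 40.4488
  k=2: S(2,-2) = 9.0658; S(2,-1) = 14.9247; S(2,+0) = 24.5700; S(2,+1) = 40.4488; S(2,+2) = 66.5895
Terminal payoffs V(N, j) = max(S_T - K, 0):
  V(2,-2) = 0.000000; V(2,-1) = 0.000000; V(2,+0) = 0.000000; V(2,+1) = 14.258779; V(2,+2) = 40.399489
Backward induction: V(k, j) = exp(-r*dt) * [p_u * V(k+1, j+1) + p_m * V(k+1, j) + p_d * V(k+1, j-1)]
  V(1,-1) = exp(-r*dt) * [p_u*0.000000 + p_m*0.000000 + p_d*0.000000] = 0.000000
  V(1,+0) = exp(-r*dt) * [p_u*14.258779 + p_m*0.000000 + p_d*0.000000] = 1.962863
  V(1,+1) = exp(-r*dt) * [p_u*40.399489 + p_m*14.258779 + p_d*0.000000] = 14.922211
  V(0,+0) = exp(-r*dt) * [p_u*14.922211 + p_m*1.962863 + p_d*0.000000] = 3.342801

Answer: Price = V(0,0) = 3.3428


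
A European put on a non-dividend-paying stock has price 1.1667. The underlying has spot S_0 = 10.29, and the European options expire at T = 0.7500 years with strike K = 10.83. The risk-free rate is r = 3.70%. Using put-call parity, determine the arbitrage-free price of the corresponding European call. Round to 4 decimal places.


Answer: Call price = 0.9231

Derivation:
Put-call parity: C - P = S_0 * exp(-qT) - K * exp(-rT).
S_0 * exp(-qT) = 10.2900 * 1.00000000 = 10.29000000
K * exp(-rT) = 10.8300 * 0.97263149 = 10.53359908
C = P + S*exp(-qT) - K*exp(-rT)
C = 1.1667 + 10.29000000 - 10.53359908 = 0.9231


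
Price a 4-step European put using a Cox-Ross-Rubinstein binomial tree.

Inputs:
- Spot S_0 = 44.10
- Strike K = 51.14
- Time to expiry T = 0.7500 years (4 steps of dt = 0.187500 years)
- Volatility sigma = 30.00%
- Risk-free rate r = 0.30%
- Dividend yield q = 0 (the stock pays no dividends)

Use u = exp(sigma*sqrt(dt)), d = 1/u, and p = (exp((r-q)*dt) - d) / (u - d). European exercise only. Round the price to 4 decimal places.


Answer: Price = V(0,0) = 9.3683

Derivation:
dt = T/N = 0.187500
u = exp(sigma*sqrt(dt)) = 1.138719; d = 1/u = 0.878180
p = (exp((r-q)*dt) - d) / (u - d) = 0.469729
Discount per step: exp(-r*dt) = 0.999438
Stock lattice S(k, i) with i counting down-moves:
  k=0: S(0,0) = 44.1000
  k=1: S(1,0) = 50.2175; S(1,1) = 38.7277
  k=2: S(2,0) = 57.1836; S(2,1) = 44.1000; S(2,2) = 34.0099
  k=3: S(3,0) = 65.1161; S(3,1) = 50.2175; S(3,2) = 38.7277; S(3,3) = 29.8668
  k=4: S(4,0) = 74.1489; S(4,1) = 57.1836; S(4,2) = 44.1000; S(4,3) = 34.0099; S(4,4) = 26.2284
Terminal payoffs V(N, i) = max(K - S_T, 0):
  V(4,0) = 0.000000; V(4,1) = 0.000000; V(4,2) = 7.040000; V(4,3) = 17.130083; V(4,4) = 24.911554
Backward induction: V(k, i) = exp(-r*dt) * [p * V(k+1, i) + (1-p) * V(k+1, i+1)].
  V(3,0) = exp(-r*dt) * [p*0.000000 + (1-p)*0.000000] = 0.000000
  V(3,1) = exp(-r*dt) * [p*0.000000 + (1-p)*7.040000] = 3.731007
  V(3,2) = exp(-r*dt) * [p*7.040000 + (1-p)*17.130083] = 12.383508
  V(3,3) = exp(-r*dt) * [p*17.130083 + (1-p)*24.911554] = 21.244416
  V(2,0) = exp(-r*dt) * [p*0.000000 + (1-p)*3.731007] = 1.977331
  V(2,1) = exp(-r*dt) * [p*3.731007 + (1-p)*12.383508] = 8.314497
  V(2,2) = exp(-r*dt) * [p*12.383508 + (1-p)*21.244416] = 17.072583
  V(1,0) = exp(-r*dt) * [p*1.977331 + (1-p)*8.314497] = 5.334744
  V(1,1) = exp(-r*dt) * [p*8.314497 + (1-p)*17.072583] = 12.951367
  V(0,0) = exp(-r*dt) * [p*5.334744 + (1-p)*12.951367] = 9.368345


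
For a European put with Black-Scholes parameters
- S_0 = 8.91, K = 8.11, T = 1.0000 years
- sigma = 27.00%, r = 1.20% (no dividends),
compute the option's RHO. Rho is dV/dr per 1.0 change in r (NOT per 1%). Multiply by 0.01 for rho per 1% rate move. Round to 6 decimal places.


Answer: Rho = -3.191294

Derivation:
d1 = 0.5278754569; d2 = 0.2578754569
phi(d1) = 0.3470575085; exp(-qT) = 1.0000000000; exp(-rT) = 0.9880717129
N(-d2) = 0.3982515135
Rho = -K*T*exp(-rT)*N(-d2) = -8.1100 * 1.0000 * 0.9880717129 * 0.3982515135 = -3.191294


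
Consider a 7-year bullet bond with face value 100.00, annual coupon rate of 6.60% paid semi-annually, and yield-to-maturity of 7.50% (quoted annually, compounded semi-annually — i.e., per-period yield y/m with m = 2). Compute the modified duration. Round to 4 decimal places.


Coupon per period c = face * coupon_rate / m = 3.300000
Periods per year m = 2; per-period yield y/m = 0.037500
Number of cashflows N = 14
Cashflows (t years, CF_t, discount factor 1/(1+y/m)^(m*t), PV):
  t = 0.5000: CF_t = 3.300000, DF = 0.963855, PV = 3.180723
  t = 1.0000: CF_t = 3.300000, DF = 0.929017, PV = 3.065757
  t = 1.5000: CF_t = 3.300000, DF = 0.895438, PV = 2.954947
  t = 2.0000: CF_t = 3.300000, DF = 0.863073, PV = 2.848141
  t = 2.5000: CF_t = 3.300000, DF = 0.831878, PV = 2.745196
  t = 3.0000: CF_t = 3.300000, DF = 0.801810, PV = 2.645972
  t = 3.5000: CF_t = 3.300000, DF = 0.772829, PV = 2.550335
  t = 4.0000: CF_t = 3.300000, DF = 0.744895, PV = 2.458154
  t = 4.5000: CF_t = 3.300000, DF = 0.717971, PV = 2.369305
  t = 5.0000: CF_t = 3.300000, DF = 0.692020, PV = 2.283668
  t = 5.5000: CF_t = 3.300000, DF = 0.667008, PV = 2.201125
  t = 6.0000: CF_t = 3.300000, DF = 0.642899, PV = 2.121567
  t = 6.5000: CF_t = 3.300000, DF = 0.619662, PV = 2.044883
  t = 7.0000: CF_t = 103.300000, DF = 0.597264, PV = 61.697398
Price P = sum_t PV_t = 95.167171
First compute Macaulay numerator sum_t t * PV_t:
  t * PV_t at t = 0.5000: 1.590361
  t * PV_t at t = 1.0000: 3.065757
  t * PV_t at t = 1.5000: 4.432420
  t * PV_t at t = 2.0000: 5.696282
  t * PV_t at t = 2.5000: 6.862991
  t * PV_t at t = 3.0000: 7.937917
  t * PV_t at t = 3.5000: 8.926172
  t * PV_t at t = 4.0000: 9.832616
  t * PV_t at t = 4.5000: 10.661873
  t * PV_t at t = 5.0000: 11.418338
  t * PV_t at t = 5.5000: 12.106190
  t * PV_t at t = 6.0000: 12.729400
  t * PV_t at t = 6.5000: 13.291743
  t * PV_t at t = 7.0000: 431.881783
Macaulay duration D = 540.433843 / 95.167171 = 5.678784
Modified duration = D / (1 + y/m) = 5.678784 / (1 + 0.037500) = 5.473527

Answer: Modified duration = 5.4735


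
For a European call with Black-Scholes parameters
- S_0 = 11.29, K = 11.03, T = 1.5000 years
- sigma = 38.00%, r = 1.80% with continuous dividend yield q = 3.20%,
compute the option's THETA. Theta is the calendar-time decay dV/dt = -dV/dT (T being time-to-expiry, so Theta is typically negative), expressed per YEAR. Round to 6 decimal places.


Answer: Theta = -0.522146

Derivation:
d1 = 0.2376403520; d2 = -0.2277626991
phi(d1) = 0.3878351109; exp(-qT) = 0.9531337871; exp(-rT) = 0.9733612415
Theta = -S*exp(-qT)*phi(d1)*sigma/(2*sqrt(T)) - r*K*exp(-rT)*N(d2) + q*S*exp(-qT)*N(d1)
N(d1) = 0.5939199747; N(d2) = 0.4099153632; sqrt(T) = 1.2247448714
Term 1 = -11.2900 * 0.9531337871 * 0.3878351109 * 0.3800 / (2 * 1.2247448714) = -0.6474450303
Term 2 = -0.0180 * 11.0300 * 0.9733612415 * 0.4099153632 = -0.0792166116
Term 3 = 0.0320 * 11.2900 * 0.9531337871 * 0.5939199747 = 0.2045152591
Theta = -0.6474450303 + (-0.0792166116) + (0.2045152591) = -0.522146


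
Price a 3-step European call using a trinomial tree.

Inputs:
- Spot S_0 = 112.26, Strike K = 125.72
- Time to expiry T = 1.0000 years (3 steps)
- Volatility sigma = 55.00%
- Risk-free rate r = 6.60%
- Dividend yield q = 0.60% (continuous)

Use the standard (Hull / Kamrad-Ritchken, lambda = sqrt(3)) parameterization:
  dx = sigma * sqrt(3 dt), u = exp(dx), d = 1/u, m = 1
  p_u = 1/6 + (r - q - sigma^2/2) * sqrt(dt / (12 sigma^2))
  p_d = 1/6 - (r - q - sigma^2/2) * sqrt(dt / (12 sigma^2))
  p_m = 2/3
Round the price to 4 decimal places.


dt = T/N = 0.333333; dx = sigma*sqrt(3*dt) = 0.550000
u = exp(dx) = 1.733253; d = 1/u = 0.576950
p_u = 0.139015, p_m = 0.666667, p_d = 0.194318
Discount per step: exp(-r*dt) = 0.978240
Stock lattice S(k, j) with j the centered position index:
  k=0: S(0,+0) = 112.2600
  k=1: S(1,-1) = 64.7684; S(1,+0) = 112.2600; S(1,+1) = 194.5750
  k=2: S(2,-2) = 37.3681; S(2,-1) = 64.7684; S(2,+0) = 112.2600; S(2,+1) = 194.5750; S(2,+2) = 337.2477
  k=3: S(3,-3) = 21.5595; S(3,-2) = 37.3681; S(3,-1) = 64.7684; S(3,+0) = 112.2600; S(3,+1) = 194.5750; S(3,+2) = 337.2477; S(3,+3) = 584.5356
Terminal payoffs V(N, j) = max(S_T - K, 0):
  V(3,-3) = 0.000000; V(3,-2) = 0.000000; V(3,-1) = 0.000000; V(3,+0) = 0.000000; V(3,+1) = 68.854984; V(3,+2) = 211.527678; V(3,+3) = 458.815555
Backward induction: V(k, j) = exp(-r*dt) * [p_u * V(k+1, j+1) + p_m * V(k+1, j) + p_d * V(k+1, j-1)]
  V(2,-2) = exp(-r*dt) * [p_u*0.000000 + p_m*0.000000 + p_d*0.000000] = 0.000000
  V(2,-1) = exp(-r*dt) * [p_u*0.000000 + p_m*0.000000 + p_d*0.000000] = 0.000000
  V(2,+0) = exp(-r*dt) * [p_u*68.854984 + p_m*0.000000 + p_d*0.000000] = 9.363604
  V(2,+1) = exp(-r*dt) * [p_u*211.527678 + p_m*68.854984 + p_d*0.000000] = 73.670171
  V(2,+2) = exp(-r*dt) * [p_u*458.815555 + p_m*211.527678 + p_d*68.854984] = 213.432984
  V(1,-1) = exp(-r*dt) * [p_u*9.363604 + p_m*0.000000 + p_d*0.000000] = 1.273359
  V(1,+0) = exp(-r*dt) * [p_u*73.670171 + p_m*9.363604 + p_d*0.000000] = 16.124992
  V(1,+1) = exp(-r*dt) * [p_u*213.432984 + p_m*73.670171 + p_d*9.363604] = 78.849474
  V(0,+0) = exp(-r*dt) * [p_u*78.849474 + p_m*16.124992 + p_d*1.273359] = 21.480887

Answer: Price = V(0,0) = 21.4809


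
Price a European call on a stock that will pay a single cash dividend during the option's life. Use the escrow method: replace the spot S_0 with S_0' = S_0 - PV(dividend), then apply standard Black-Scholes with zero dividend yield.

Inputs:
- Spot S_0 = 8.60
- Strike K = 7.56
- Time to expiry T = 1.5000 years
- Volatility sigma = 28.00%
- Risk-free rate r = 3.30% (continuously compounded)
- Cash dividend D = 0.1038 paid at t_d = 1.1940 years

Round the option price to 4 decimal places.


PV(D) = D * exp(-r * t_d) = 0.1038 * 0.96136416 = 0.09978960
S_0' = S_0 - PV(D) = 8.6000 - 0.09978960 = 8.50021040
d1 = (ln(S_0'/K) + (r + sigma^2/2)*T) / (sigma*sqrt(T)) = 0.65762888
d2 = d1 - sigma*sqrt(T) = 0.31470031
exp(-rT) = 0.95170516
N(d1) = 0.74461168; N(d2) = 0.62350540
C = S_0' * N(d1) - K * exp(-rT) * N(d2) = 8.50021040 * 0.74461168 - 7.5600 * 0.95170516 * 0.62350540 = 1.8433

Answer: Price = 1.8433


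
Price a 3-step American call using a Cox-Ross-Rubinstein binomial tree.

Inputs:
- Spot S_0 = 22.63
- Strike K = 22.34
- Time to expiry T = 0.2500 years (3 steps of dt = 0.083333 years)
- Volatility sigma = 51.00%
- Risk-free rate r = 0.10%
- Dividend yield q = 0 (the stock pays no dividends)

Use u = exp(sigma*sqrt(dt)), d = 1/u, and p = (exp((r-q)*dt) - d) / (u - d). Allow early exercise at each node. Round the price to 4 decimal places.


dt = T/N = 0.083333
u = exp(sigma*sqrt(dt)) = 1.158614; d = 1/u = 0.863100
p = (exp((r-q)*dt) - d) / (u - d) = 0.463542
Discount per step: exp(-r*dt) = 0.999917
Stock lattice S(k, i) with i counting down-moves:
  k=0: S(0,0) = 22.6300
  k=1: S(1,0) = 26.2194; S(1,1) = 19.5320
  k=2: S(2,0) = 30.3782; S(2,1) = 22.6300; S(2,2) = 16.8580
  k=3: S(3,0) = 35.1966; S(3,1) = 26.2194; S(3,2) = 19.5320; S(3,3) = 14.5502
Terminal payoffs V(N, i) = max(S_T - K, 0):
  V(3,0) = 12.856597; V(3,1) = 3.879431; V(3,2) = 0.000000; V(3,3) = 0.000000
Backward induction: V(k, i) = exp(-r*dt) * [p * V(k+1, i) + (1-p) * V(k+1, i+1)]; then take max(V_cont, immediate exercise) for American.
  V(2,0) = exp(-r*dt) * [p*12.856597 + (1-p)*3.879431] = 8.040057; exercise = 8.038195; V(2,0) = max -> 8.040057
  V(2,1) = exp(-r*dt) * [p*3.879431 + (1-p)*0.000000] = 1.798130; exercise = 0.290000; V(2,1) = max -> 1.798130
  V(2,2) = exp(-r*dt) * [p*0.000000 + (1-p)*0.000000] = 0.000000; exercise = 0.000000; V(2,2) = max -> 0.000000
  V(1,0) = exp(-r*dt) * [p*8.040057 + (1-p)*1.798130] = 4.691136; exercise = 3.879431; V(1,0) = max -> 4.691136
  V(1,1) = exp(-r*dt) * [p*1.798130 + (1-p)*0.000000] = 0.833440; exercise = 0.000000; V(1,1) = max -> 0.833440
  V(0,0) = exp(-r*dt) * [p*4.691136 + (1-p)*0.833440] = 2.621427; exercise = 0.290000; V(0,0) = max -> 2.621427

Answer: Price = V(0,0) = 2.6214


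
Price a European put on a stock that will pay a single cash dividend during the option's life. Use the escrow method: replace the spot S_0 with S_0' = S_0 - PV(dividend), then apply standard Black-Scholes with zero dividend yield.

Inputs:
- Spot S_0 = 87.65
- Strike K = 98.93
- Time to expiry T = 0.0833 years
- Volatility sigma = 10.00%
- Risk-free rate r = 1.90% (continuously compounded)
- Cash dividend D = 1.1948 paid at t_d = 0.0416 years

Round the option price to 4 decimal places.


PV(D) = D * exp(-r * t_d) = 1.1948 * 0.99920991 = 1.19385600
S_0' = S_0 - PV(D) = 87.6500 - 1.19385600 = 86.45614400
d1 = (ln(S_0'/K) + (r + sigma^2/2)*T) / (sigma*sqrt(T)) = -4.60041746
d2 = d1 - sigma*sqrt(T) = -4.62927920
exp(-rT) = 0.99841855
N(-d1) = 0.99999789; N(-d2) = 0.99999817
P = K * exp(-rT) * N(-d2) - S_0' * N(-d1) = 98.9300 * 0.99841855 * 0.99999817 - 86.45614400 * 0.99999789 = 12.3174

Answer: Price = 12.3174


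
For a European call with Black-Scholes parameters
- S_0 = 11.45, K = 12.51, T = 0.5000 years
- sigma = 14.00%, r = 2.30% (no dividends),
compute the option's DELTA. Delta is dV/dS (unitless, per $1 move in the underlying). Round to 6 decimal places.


d1 = -0.7287098477; d2 = -0.8277047971
phi(d1) = 0.3059151343; exp(-qT) = 1.0000000000; exp(-rT) = 0.9885658722
N(d1) = 0.2330895838
Delta = exp(-qT) * N(d1) = 1.0000000000 * 0.2330895838 = 0.233090

Answer: Delta = 0.233090


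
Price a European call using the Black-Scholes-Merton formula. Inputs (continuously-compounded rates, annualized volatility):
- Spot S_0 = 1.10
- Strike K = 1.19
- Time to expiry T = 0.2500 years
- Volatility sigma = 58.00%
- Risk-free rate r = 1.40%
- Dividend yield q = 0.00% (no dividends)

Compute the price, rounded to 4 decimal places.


Answer: Price = 0.0932

Derivation:
d1 = (ln(S/K) + (r - q + 0.5*sigma^2) * T) / (sigma * sqrt(T)) = -0.11411423
d2 = d1 - sigma * sqrt(T) = -0.40411423
exp(-rT) = 0.99650612; exp(-qT) = 1.00000000
C = S_0 * exp(-qT) * N(d1) - K * exp(-rT) * N(d2)
N(d1) = 0.45457362; N(d2) = 0.34306436
C = 1.1000 * 1.00000000 * 0.45457362 - 1.1900 * 0.99650612 * 0.34306436 = 0.0932


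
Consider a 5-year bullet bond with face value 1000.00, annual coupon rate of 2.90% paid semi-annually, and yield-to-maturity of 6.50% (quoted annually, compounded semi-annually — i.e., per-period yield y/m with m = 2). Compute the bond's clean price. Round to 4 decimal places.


Coupon per period c = face * coupon_rate / m = 14.500000
Periods per year m = 2; per-period yield y/m = 0.032500
Number of cashflows N = 10
Cashflows (t years, CF_t, discount factor 1/(1+y/m)^(m*t), PV):
  t = 0.5000: CF_t = 14.500000, DF = 0.968523, PV = 14.043584
  t = 1.0000: CF_t = 14.500000, DF = 0.938037, PV = 13.601534
  t = 1.5000: CF_t = 14.500000, DF = 0.908510, PV = 13.173398
  t = 2.0000: CF_t = 14.500000, DF = 0.879913, PV = 12.758739
  t = 2.5000: CF_t = 14.500000, DF = 0.852216, PV = 12.357132
  t = 3.0000: CF_t = 14.500000, DF = 0.825391, PV = 11.968167
  t = 3.5000: CF_t = 14.500000, DF = 0.799410, PV = 11.591445
  t = 4.0000: CF_t = 14.500000, DF = 0.774247, PV = 11.226581
  t = 4.5000: CF_t = 14.500000, DF = 0.749876, PV = 10.873202
  t = 5.0000: CF_t = 1014.500000, DF = 0.726272, PV = 736.803106
Price P = sum_t PV_t = 848.396889

Answer: Price = 848.3969


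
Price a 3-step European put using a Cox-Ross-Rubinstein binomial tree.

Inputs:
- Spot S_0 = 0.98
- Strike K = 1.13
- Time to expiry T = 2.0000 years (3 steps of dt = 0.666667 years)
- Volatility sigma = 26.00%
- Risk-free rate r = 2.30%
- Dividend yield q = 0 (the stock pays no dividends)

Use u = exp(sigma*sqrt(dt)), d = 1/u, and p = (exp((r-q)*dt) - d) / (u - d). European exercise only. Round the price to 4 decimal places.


dt = T/N = 0.666667
u = exp(sigma*sqrt(dt)) = 1.236505; d = 1/u = 0.808731
p = (exp((r-q)*dt) - d) / (u - d) = 0.483247
Discount per step: exp(-r*dt) = 0.984784
Stock lattice S(k, i) with i counting down-moves:
  k=0: S(0,0) = 0.9800
  k=1: S(1,0) = 1.2118; S(1,1) = 0.7926
  k=2: S(2,0) = 1.4984; S(2,1) = 0.9800; S(2,2) = 0.6410
  k=3: S(3,0) = 1.8527; S(3,1) = 1.2118; S(3,2) = 0.7926; S(3,3) = 0.5184
Terminal payoffs V(N, i) = max(K - S_T, 0):
  V(3,0) = 0.000000; V(3,1) = 0.000000; V(3,2) = 0.337444; V(3,3) = 0.611632
Backward induction: V(k, i) = exp(-r*dt) * [p * V(k+1, i) + (1-p) * V(k+1, i+1)].
  V(2,0) = exp(-r*dt) * [p*0.000000 + (1-p)*0.000000] = 0.000000
  V(2,1) = exp(-r*dt) * [p*0.000000 + (1-p)*0.337444] = 0.171722
  V(2,2) = exp(-r*dt) * [p*0.337444 + (1-p)*0.611632] = 0.471841
  V(1,0) = exp(-r*dt) * [p*0.000000 + (1-p)*0.171722] = 0.087388
  V(1,1) = exp(-r*dt) * [p*0.171722 + (1-p)*0.471841] = 0.321836
  V(0,0) = exp(-r*dt) * [p*0.087388 + (1-p)*0.321836] = 0.205367

Answer: Price = V(0,0) = 0.2054


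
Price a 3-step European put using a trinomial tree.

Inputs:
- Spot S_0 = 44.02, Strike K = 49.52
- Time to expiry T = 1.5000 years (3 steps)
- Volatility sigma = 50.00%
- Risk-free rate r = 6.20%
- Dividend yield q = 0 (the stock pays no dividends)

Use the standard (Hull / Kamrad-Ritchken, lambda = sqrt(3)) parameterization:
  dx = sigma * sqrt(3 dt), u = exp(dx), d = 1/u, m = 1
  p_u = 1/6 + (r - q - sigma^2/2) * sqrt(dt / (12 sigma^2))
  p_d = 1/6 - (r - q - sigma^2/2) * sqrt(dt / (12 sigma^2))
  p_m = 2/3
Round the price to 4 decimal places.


dt = T/N = 0.500000; dx = sigma*sqrt(3*dt) = 0.612372
u = exp(dx) = 1.844803; d = 1/u = 0.542063
p_u = 0.140947, p_m = 0.666667, p_d = 0.192386
Discount per step: exp(-r*dt) = 0.969476
Stock lattice S(k, j) with j the centered position index:
  k=0: S(0,+0) = 44.0200
  k=1: S(1,-1) = 23.8616; S(1,+0) = 44.0200; S(1,+1) = 81.2082
  k=2: S(2,-2) = 12.9345; S(2,-1) = 23.8616; S(2,+0) = 44.0200; S(2,+1) = 81.2082; S(2,+2) = 149.8132
  k=3: S(3,-3) = 7.0113; S(3,-2) = 12.9345; S(3,-1) = 23.8616; S(3,+0) = 44.0200; S(3,+1) = 81.2082; S(3,+2) = 149.8132; S(3,+3) = 276.3758
Terminal payoffs V(N, j) = max(K - S_T, 0):
  V(3,-3) = 42.508675; V(3,-2) = 36.585486; V(3,-1) = 25.658372; V(3,+0) = 5.500000; V(3,+1) = 0.000000; V(3,+2) = 0.000000; V(3,+3) = 0.000000
Backward induction: V(k, j) = exp(-r*dt) * [p_u * V(k+1, j+1) + p_m * V(k+1, j) + p_d * V(k+1, j-1)]
  V(2,-2) = exp(-r*dt) * [p_u*25.658372 + p_m*36.585486 + p_d*42.508675] = 35.080360
  V(2,-1) = exp(-r*dt) * [p_u*5.500000 + p_m*25.658372 + p_d*36.585486] = 24.158688
  V(2,+0) = exp(-r*dt) * [p_u*0.000000 + p_m*5.500000 + p_d*25.658372] = 8.340385
  V(2,+1) = exp(-r*dt) * [p_u*0.000000 + p_m*0.000000 + p_d*5.500000] = 1.025826
  V(2,+2) = exp(-r*dt) * [p_u*0.000000 + p_m*0.000000 + p_d*0.000000] = 0.000000
  V(1,-1) = exp(-r*dt) * [p_u*8.340385 + p_m*24.158688 + p_d*35.080360] = 23.296814
  V(1,+0) = exp(-r*dt) * [p_u*1.025826 + p_m*8.340385 + p_d*24.158688] = 10.036636
  V(1,+1) = exp(-r*dt) * [p_u*0.000000 + p_m*1.025826 + p_d*8.340385] = 2.218606
  V(0,+0) = exp(-r*dt) * [p_u*2.218606 + p_m*10.036636 + p_d*23.296814] = 11.135188

Answer: Price = V(0,0) = 11.1352


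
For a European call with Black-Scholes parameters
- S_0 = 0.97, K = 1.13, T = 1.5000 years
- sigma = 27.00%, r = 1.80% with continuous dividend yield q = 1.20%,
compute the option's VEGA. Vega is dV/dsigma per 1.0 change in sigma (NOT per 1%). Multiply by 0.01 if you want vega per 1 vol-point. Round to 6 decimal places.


d1 = -0.2691470305; d2 = -0.5998281457
phi(d1) = 0.3847511200; exp(-qT) = 0.9821610324; exp(-rT) = 0.9733612415
Vega = S * exp(-qT) * phi(d1) * sqrt(T) = 0.9700 * 0.9821610324 * 0.3847511200 * 1.2247448714 = 0.448931

Answer: Vega = 0.448931


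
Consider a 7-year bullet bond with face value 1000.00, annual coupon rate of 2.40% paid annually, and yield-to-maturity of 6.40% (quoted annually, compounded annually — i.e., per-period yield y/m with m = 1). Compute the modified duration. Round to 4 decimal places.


Answer: Modified duration = 6.0620

Derivation:
Coupon per period c = face * coupon_rate / m = 24.000000
Periods per year m = 1; per-period yield y/m = 0.064000
Number of cashflows N = 7
Cashflows (t years, CF_t, discount factor 1/(1+y/m)^(m*t), PV):
  t = 1.0000: CF_t = 24.000000, DF = 0.939850, PV = 22.556391
  t = 2.0000: CF_t = 24.000000, DF = 0.883317, PV = 21.199616
  t = 3.0000: CF_t = 24.000000, DF = 0.830185, PV = 19.924451
  t = 4.0000: CF_t = 24.000000, DF = 0.780249, PV = 18.725988
  t = 5.0000: CF_t = 24.000000, DF = 0.733317, PV = 17.599612
  t = 6.0000: CF_t = 24.000000, DF = 0.689208, PV = 16.540989
  t = 7.0000: CF_t = 1024.000000, DF = 0.647752, PV = 663.297806
Price P = sum_t PV_t = 779.844852
First compute Macaulay numerator sum_t t * PV_t:
  t * PV_t at t = 1.0000: 22.556391
  t * PV_t at t = 2.0000: 42.399231
  t * PV_t at t = 3.0000: 59.773352
  t * PV_t at t = 4.0000: 74.903950
  t * PV_t at t = 5.0000: 87.998062
  t * PV_t at t = 6.0000: 99.245934
  t * PV_t at t = 7.0000: 4643.084644
Macaulay duration D = 5029.961564 / 779.844852 = 6.449952
Modified duration = D / (1 + y/m) = 6.449952 / (1 + 0.064000) = 6.061985


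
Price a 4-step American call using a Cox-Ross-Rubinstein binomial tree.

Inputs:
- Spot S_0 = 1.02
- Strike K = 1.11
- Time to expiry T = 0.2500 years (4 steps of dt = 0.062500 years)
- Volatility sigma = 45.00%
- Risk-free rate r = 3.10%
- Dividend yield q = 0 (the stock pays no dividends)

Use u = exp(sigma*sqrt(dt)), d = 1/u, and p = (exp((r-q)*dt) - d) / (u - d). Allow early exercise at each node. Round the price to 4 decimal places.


dt = T/N = 0.062500
u = exp(sigma*sqrt(dt)) = 1.119072; d = 1/u = 0.893597
p = (exp((r-q)*dt) - d) / (u - d) = 0.480506
Discount per step: exp(-r*dt) = 0.998064
Stock lattice S(k, i) with i counting down-moves:
  k=0: S(0,0) = 1.0200
  k=1: S(1,0) = 1.1415; S(1,1) = 0.9115
  k=2: S(2,0) = 1.2774; S(2,1) = 1.0200; S(2,2) = 0.8145
  k=3: S(3,0) = 1.4295; S(3,1) = 1.1415; S(3,2) = 0.9115; S(3,3) = 0.7278
  k=4: S(4,0) = 1.5997; S(4,1) = 1.2774; S(4,2) = 1.0200; S(4,3) = 0.8145; S(4,4) = 0.6504
Terminal payoffs V(N, i) = max(S_T - K, 0):
  V(4,0) = 0.489678; V(4,1) = 0.167369; V(4,2) = 0.000000; V(4,3) = 0.000000; V(4,4) = 0.000000
Backward induction: V(k, i) = exp(-r*dt) * [p * V(k+1, i) + (1-p) * V(k+1, i+1)]; then take max(V_cont, immediate exercise) for American.
  V(3,0) = exp(-r*dt) * [p*0.489678 + (1-p)*0.167369] = 0.321617; exercise = 0.319468; V(3,0) = max -> 0.321617
  V(3,1) = exp(-r*dt) * [p*0.167369 + (1-p)*0.000000] = 0.080266; exercise = 0.031454; V(3,1) = max -> 0.080266
  V(3,2) = exp(-r*dt) * [p*0.000000 + (1-p)*0.000000] = 0.000000; exercise = 0.000000; V(3,2) = max -> 0.000000
  V(3,3) = exp(-r*dt) * [p*0.000000 + (1-p)*0.000000] = 0.000000; exercise = 0.000000; V(3,3) = max -> 0.000000
  V(2,0) = exp(-r*dt) * [p*0.321617 + (1-p)*0.080266] = 0.195857; exercise = 0.167369; V(2,0) = max -> 0.195857
  V(2,1) = exp(-r*dt) * [p*0.080266 + (1-p)*0.000000] = 0.038494; exercise = 0.000000; V(2,1) = max -> 0.038494
  V(2,2) = exp(-r*dt) * [p*0.000000 + (1-p)*0.000000] = 0.000000; exercise = 0.000000; V(2,2) = max -> 0.000000
  V(1,0) = exp(-r*dt) * [p*0.195857 + (1-p)*0.038494] = 0.113887; exercise = 0.031454; V(1,0) = max -> 0.113887
  V(1,1) = exp(-r*dt) * [p*0.038494 + (1-p)*0.000000] = 0.018461; exercise = 0.000000; V(1,1) = max -> 0.018461
  V(0,0) = exp(-r*dt) * [p*0.113887 + (1-p)*0.018461] = 0.064189; exercise = 0.000000; V(0,0) = max -> 0.064189

Answer: Price = V(0,0) = 0.0642


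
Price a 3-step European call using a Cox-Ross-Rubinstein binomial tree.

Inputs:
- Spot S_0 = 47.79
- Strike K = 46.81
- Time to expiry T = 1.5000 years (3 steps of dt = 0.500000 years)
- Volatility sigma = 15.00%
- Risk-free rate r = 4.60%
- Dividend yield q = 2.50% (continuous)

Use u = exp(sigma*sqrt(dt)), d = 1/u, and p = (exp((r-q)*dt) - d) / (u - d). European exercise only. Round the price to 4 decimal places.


Answer: Price = V(0,0) = 4.8362

Derivation:
dt = T/N = 0.500000
u = exp(sigma*sqrt(dt)) = 1.111895; d = 1/u = 0.899365
p = (exp((r-q)*dt) - d) / (u - d) = 0.523173
Discount per step: exp(-r*dt) = 0.977262
Stock lattice S(k, i) with i counting down-moves:
  k=0: S(0,0) = 47.7900
  k=1: S(1,0) = 53.1375; S(1,1) = 42.9807
  k=2: S(2,0) = 59.0833; S(2,1) = 47.7900; S(2,2) = 38.6553
  k=3: S(3,0) = 65.6945; S(3,1) = 53.1375; S(3,2) = 42.9807; S(3,3) = 34.7653
Terminal payoffs V(N, i) = max(S_T - K, 0):
  V(3,0) = 18.884451; V(3,1) = 6.327475; V(3,2) = 0.000000; V(3,3) = 0.000000
Backward induction: V(k, i) = exp(-r*dt) * [p * V(k+1, i) + (1-p) * V(k+1, i+1)].
  V(2,0) = exp(-r*dt) * [p*18.884451 + (1-p)*6.327475] = 12.603706
  V(2,1) = exp(-r*dt) * [p*6.327475 + (1-p)*0.000000] = 3.235097
  V(2,2) = exp(-r*dt) * [p*0.000000 + (1-p)*0.000000] = 0.000000
  V(1,0) = exp(-r*dt) * [p*12.603706 + (1-p)*3.235097] = 7.951500
  V(1,1) = exp(-r*dt) * [p*3.235097 + (1-p)*0.000000] = 1.654033
  V(0,0) = exp(-r*dt) * [p*7.951500 + (1-p)*1.654033] = 4.836179


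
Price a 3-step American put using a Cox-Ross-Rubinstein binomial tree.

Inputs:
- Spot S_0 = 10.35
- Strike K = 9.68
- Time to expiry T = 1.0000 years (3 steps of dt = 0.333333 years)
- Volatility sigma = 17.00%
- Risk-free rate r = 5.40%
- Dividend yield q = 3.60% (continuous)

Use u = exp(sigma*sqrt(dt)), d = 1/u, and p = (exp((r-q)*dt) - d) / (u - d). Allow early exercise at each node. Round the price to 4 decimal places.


Answer: Price = V(0,0) = 0.3461

Derivation:
dt = T/N = 0.333333
u = exp(sigma*sqrt(dt)) = 1.103128; d = 1/u = 0.906513
p = (exp((r-q)*dt) - d) / (u - d) = 0.506091
Discount per step: exp(-r*dt) = 0.982161
Stock lattice S(k, i) with i counting down-moves:
  k=0: S(0,0) = 10.3500
  k=1: S(1,0) = 11.4174; S(1,1) = 9.3824
  k=2: S(2,0) = 12.5948; S(2,1) = 10.3500; S(2,2) = 8.5053
  k=3: S(3,0) = 13.8937; S(3,1) = 11.4174; S(3,2) = 9.3824; S(3,3) = 7.7102
Terminal payoffs V(N, i) = max(K - S_T, 0):
  V(3,0) = 0.000000; V(3,1) = 0.000000; V(3,2) = 0.297587; V(3,3) = 1.969848
Backward induction: V(k, i) = exp(-r*dt) * [p * V(k+1, i) + (1-p) * V(k+1, i+1)]; then take max(V_cont, immediate exercise) for American.
  V(2,0) = exp(-r*dt) * [p*0.000000 + (1-p)*0.000000] = 0.000000; exercise = 0.000000; V(2,0) = max -> 0.000000
  V(2,1) = exp(-r*dt) * [p*0.000000 + (1-p)*0.297587] = 0.144359; exercise = 0.000000; V(2,1) = max -> 0.144359
  V(2,2) = exp(-r*dt) * [p*0.297587 + (1-p)*1.969848] = 1.103490; exercise = 1.174718; V(2,2) = max -> 1.174718
  V(1,0) = exp(-r*dt) * [p*0.000000 + (1-p)*0.144359] = 0.070028; exercise = 0.000000; V(1,0) = max -> 0.070028
  V(1,1) = exp(-r*dt) * [p*0.144359 + (1-p)*1.174718] = 0.641609; exercise = 0.297587; V(1,1) = max -> 0.641609
  V(0,0) = exp(-r*dt) * [p*0.070028 + (1-p)*0.641609] = 0.346052; exercise = 0.000000; V(0,0) = max -> 0.346052


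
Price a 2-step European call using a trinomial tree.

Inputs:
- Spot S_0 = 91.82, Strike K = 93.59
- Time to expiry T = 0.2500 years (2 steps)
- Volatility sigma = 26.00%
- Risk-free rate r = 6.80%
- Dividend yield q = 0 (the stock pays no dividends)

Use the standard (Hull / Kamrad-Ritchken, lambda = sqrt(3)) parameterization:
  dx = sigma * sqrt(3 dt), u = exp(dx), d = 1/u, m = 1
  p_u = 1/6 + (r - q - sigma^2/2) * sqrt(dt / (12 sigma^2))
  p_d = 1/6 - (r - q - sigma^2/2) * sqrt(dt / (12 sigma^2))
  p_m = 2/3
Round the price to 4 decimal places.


dt = T/N = 0.125000; dx = sigma*sqrt(3*dt) = 0.159217
u = exp(dx) = 1.172592; d = 1/u = 0.852811
p_u = 0.180092, p_m = 0.666667, p_d = 0.153242
Discount per step: exp(-r*dt) = 0.991536
Stock lattice S(k, j) with j the centered position index:
  k=0: S(0,+0) = 91.8200
  k=1: S(1,-1) = 78.3051; S(1,+0) = 91.8200; S(1,+1) = 107.6674
  k=2: S(2,-2) = 66.7795; S(2,-1) = 78.3051; S(2,+0) = 91.8200; S(2,+1) = 107.6674; S(2,+2) = 126.2500
Terminal payoffs V(N, j) = max(S_T - K, 0):
  V(2,-2) = 0.000000; V(2,-1) = 0.000000; V(2,+0) = 0.000000; V(2,+1) = 14.077414; V(2,+2) = 32.659967
Backward induction: V(k, j) = exp(-r*dt) * [p_u * V(k+1, j+1) + p_m * V(k+1, j) + p_d * V(k+1, j-1)]
  V(1,-1) = exp(-r*dt) * [p_u*0.000000 + p_m*0.000000 + p_d*0.000000] = 0.000000
  V(1,+0) = exp(-r*dt) * [p_u*14.077414 + p_m*0.000000 + p_d*0.000000] = 2.513768
  V(1,+1) = exp(-r*dt) * [p_u*32.659967 + p_m*14.077414 + p_d*0.000000] = 15.137516
  V(0,+0) = exp(-r*dt) * [p_u*15.137516 + p_m*2.513768 + p_d*0.000000] = 4.364729

Answer: Price = V(0,0) = 4.3647
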